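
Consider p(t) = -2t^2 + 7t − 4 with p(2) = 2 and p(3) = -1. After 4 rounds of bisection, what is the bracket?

[2.75, 2.8125]

p(2.5) = 1 > 0, so the root lies in [2.5, 3]
p(2.75) = 0.125 > 0, so the root lies in [2.75, 3]
p(2.875) = -0.40625 < 0, so the root lies in [2.75, 2.875]
p(2.8125) = -0.1328 < 0, so the root lies in [2.75, 2.8125]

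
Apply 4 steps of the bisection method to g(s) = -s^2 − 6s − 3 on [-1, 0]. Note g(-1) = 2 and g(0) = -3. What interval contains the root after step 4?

midpoint -0.5: g = -0.25 < 0 → [-1, -0.5]
midpoint -0.75: g = 0.9375 > 0 → [-0.75, -0.5]
midpoint -0.625: g = 0.359375 > 0 → [-0.625, -0.5]
midpoint -0.5625: g = 0.0586 > 0 → [-0.5625, -0.5]

[-0.5625, -0.5]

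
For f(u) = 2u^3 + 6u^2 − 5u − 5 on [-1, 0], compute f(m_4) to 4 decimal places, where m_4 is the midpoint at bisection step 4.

0.6235

midpoint -0.5: f = -1.25 < 0 → [-1, -0.5]
midpoint -0.75: f = 1.28125 > 0 → [-0.75, -0.5]
midpoint -0.625: f = -0.019531 < 0 → [-0.75, -0.625]
midpoint -0.6875: f = 0.6235 > 0 → [-0.6875, -0.625]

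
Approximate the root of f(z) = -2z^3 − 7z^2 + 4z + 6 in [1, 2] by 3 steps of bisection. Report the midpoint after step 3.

midpoint 1.5: f = -10.5 < 0 → [1, 1.5]
midpoint 1.25: f = -3.84375 < 0 → [1, 1.25]
midpoint 1.125: f = -1.207031 < 0 → [1, 1.125]

1.125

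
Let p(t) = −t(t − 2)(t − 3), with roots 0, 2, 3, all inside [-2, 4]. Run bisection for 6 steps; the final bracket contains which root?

0

midpoint 1: p = -2 < 0 → [-2, 1]
midpoint -0.5: p = 4.375 > 0 → [-0.5, 1]
midpoint 0.25: p = -1.203125 < 0 → [-0.5, 0.25]
midpoint -0.125: p = 0.8301 > 0 → [-0.125, 0.25]
midpoint 0.0625: p = -0.3557 < 0 → [-0.125, 0.0625]
midpoint -0.03125: p = 0.1924 > 0 → [-0.03125, 0.0625]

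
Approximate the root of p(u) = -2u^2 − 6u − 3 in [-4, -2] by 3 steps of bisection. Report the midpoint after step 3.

-2.25

u = -3 gives p = -3, negative; keep [-3, -2]
u = -2.5 gives p = -0.5, negative; keep [-2.5, -2]
u = -2.25 gives p = 0.375, positive; keep [-2.5, -2.25]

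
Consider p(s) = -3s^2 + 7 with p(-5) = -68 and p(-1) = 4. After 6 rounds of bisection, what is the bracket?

midpoint -3: p = -20 < 0 → [-3, -1]
midpoint -2: p = -5 < 0 → [-2, -1]
midpoint -1.5: p = 0.25 > 0 → [-2, -1.5]
midpoint -1.75: p = -2.1875 < 0 → [-1.75, -1.5]
midpoint -1.625: p = -0.9219 < 0 → [-1.625, -1.5]
midpoint -1.5625: p = -0.3242 < 0 → [-1.5625, -1.5]

[-1.5625, -1.5]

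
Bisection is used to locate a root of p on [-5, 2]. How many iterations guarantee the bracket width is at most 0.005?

Width after n steps is 7/2^n. Need 2^n ≥ 7/0.005 = 1400.
2^10 = 1024 < 1400 ≤ 2^11 = 2048, so n = 11.

11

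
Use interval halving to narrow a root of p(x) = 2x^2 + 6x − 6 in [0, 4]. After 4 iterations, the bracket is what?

[0.75, 1]

m = 2, p(m) = 14 (+); new bracket [0, 2]
m = 1, p(m) = 2 (+); new bracket [0, 1]
m = 0.5, p(m) = -2.5 (−); new bracket [0.5, 1]
m = 0.75, p(m) = -0.375 (−); new bracket [0.75, 1]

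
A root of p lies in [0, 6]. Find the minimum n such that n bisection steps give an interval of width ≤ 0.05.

Width after n steps is 6/2^n. Need 2^n ≥ 6/0.05 = 120.
2^6 = 64 < 120 ≤ 2^7 = 128, so n = 7.

7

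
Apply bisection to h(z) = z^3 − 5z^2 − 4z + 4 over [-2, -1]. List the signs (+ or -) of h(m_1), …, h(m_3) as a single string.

midpoint -1.5: h = -4.625 < 0 → [-1.5, -1]
midpoint -1.25: h = -0.765625 < 0 → [-1.25, -1]
midpoint -1.125: h = 0.748047 > 0 → [-1.25, -1.125]

--+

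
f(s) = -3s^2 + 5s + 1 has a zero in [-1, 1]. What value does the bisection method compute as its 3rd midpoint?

-0.25

midpoint 0: f = 1 > 0 → [-1, 0]
midpoint -0.5: f = -2.25 < 0 → [-0.5, 0]
midpoint -0.25: f = -0.4375 < 0 → [-0.25, 0]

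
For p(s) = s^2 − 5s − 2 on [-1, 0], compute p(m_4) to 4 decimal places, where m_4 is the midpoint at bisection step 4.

-0.3398

s = -0.5 gives p = 0.75, positive; keep [-0.5, 0]
s = -0.25 gives p = -0.6875, negative; keep [-0.5, -0.25]
s = -0.375 gives p = 0.015625, positive; keep [-0.375, -0.25]
s = -0.3125 gives p = -0.3398, negative; keep [-0.375, -0.3125]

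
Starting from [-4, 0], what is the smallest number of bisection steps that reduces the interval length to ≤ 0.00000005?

27

Width after n steps is 4/2^n. Need 2^n ≥ 4/0.00000005 = 80000000.
2^26 = 67108864 < 80000000 ≤ 2^27 = 134217728, so n = 27.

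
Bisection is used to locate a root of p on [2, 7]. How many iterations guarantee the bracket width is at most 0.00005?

Width after n steps is 5/2^n. Need 2^n ≥ 5/0.00005 = 100000.
2^16 = 65536 < 100000 ≤ 2^17 = 131072, so n = 17.

17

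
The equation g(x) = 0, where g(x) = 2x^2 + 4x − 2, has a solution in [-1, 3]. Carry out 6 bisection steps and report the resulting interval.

[0.375, 0.4375]

g(1) = 4 > 0, so the root lies in [-1, 1]
g(0) = -2 < 0, so the root lies in [0, 1]
g(0.5) = 0.5 > 0, so the root lies in [0, 0.5]
g(0.25) = -0.875 < 0, so the root lies in [0.25, 0.5]
g(0.375) = -0.2188 < 0, so the root lies in [0.375, 0.5]
g(0.4375) = 0.1328 > 0, so the root lies in [0.375, 0.4375]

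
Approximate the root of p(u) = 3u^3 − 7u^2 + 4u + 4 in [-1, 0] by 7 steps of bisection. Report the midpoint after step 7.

m = -0.5, p(m) = -0.125 (−); new bracket [-0.5, 0]
m = -0.25, p(m) = 2.515625 (+); new bracket [-0.5, -0.25]
m = -0.375, p(m) = 1.357422 (+); new bracket [-0.5, -0.375]
m = -0.4375, p(m) = 0.6589 (+); new bracket [-0.5, -0.4375]
m = -0.46875, p(m) = 0.2779 (+); new bracket [-0.5, -0.46875]
m = -0.484375, p(m) = 0.0792 (+); new bracket [-0.5, -0.484375]
m = -0.4921875, p(m) = -0.0222 (−); new bracket [-0.4921875, -0.484375]

-0.4921875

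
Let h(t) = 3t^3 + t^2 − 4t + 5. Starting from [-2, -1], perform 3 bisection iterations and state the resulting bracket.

[-1.75, -1.625]

midpoint -1.5: h = 3.125 > 0 → [-2, -1.5]
midpoint -1.75: h = -1.015625 < 0 → [-1.75, -1.5]
midpoint -1.625: h = 1.267578 > 0 → [-1.75, -1.625]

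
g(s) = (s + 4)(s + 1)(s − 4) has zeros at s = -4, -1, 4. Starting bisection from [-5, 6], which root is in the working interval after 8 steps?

s = 0.5 gives g = -23.625, negative; keep [0.5, 6]
s = 3.25 gives g = -23.109375, negative; keep [3.25, 6]
s = 4.625 gives g = 30.322266, positive; keep [3.25, 4.625]
s = 3.9375 gives g = -2.4495, negative; keep [3.9375, 4.625]
s = 4.28125 gives g = 12.3006, positive; keep [3.9375, 4.28125]
s = 4.109375 gives g = 4.5318, positive; keep [3.9375, 4.109375]
s = 4.0234375 gives g = 0.9447, positive; keep [3.9375, 4.0234375]
s = 3.98046875 gives g = -0.7763, negative; keep [3.98046875, 4.0234375]

4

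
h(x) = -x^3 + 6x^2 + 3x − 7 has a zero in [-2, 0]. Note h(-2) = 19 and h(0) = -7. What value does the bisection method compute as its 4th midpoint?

m = -1, h(m) = -3 (−); new bracket [-2, -1]
m = -1.5, h(m) = 5.375 (+); new bracket [-1.5, -1]
m = -1.25, h(m) = 0.578125 (+); new bracket [-1.25, -1]
m = -1.125, h(m) = -1.3574 (−); new bracket [-1.25, -1.125]

-1.125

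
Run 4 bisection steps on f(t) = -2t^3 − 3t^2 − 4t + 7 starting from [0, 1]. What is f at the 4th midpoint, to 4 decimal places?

m = 0.5, f(m) = 4 (+); new bracket [0.5, 1]
m = 0.75, f(m) = 1.46875 (+); new bracket [0.75, 1]
m = 0.875, f(m) = -0.136719 (−); new bracket [0.75, 0.875]
m = 0.8125, f(m) = 0.6968 (+); new bracket [0.8125, 0.875]

0.6968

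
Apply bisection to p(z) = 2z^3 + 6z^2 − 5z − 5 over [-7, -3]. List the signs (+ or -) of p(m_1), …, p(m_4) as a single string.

p(-5) = -80 < 0, so the root lies in [-5, -3]
p(-4) = -17 < 0, so the root lies in [-4, -3]
p(-3.5) = 0.25 > 0, so the root lies in [-4, -3.5]
p(-3.75) = -7.3438 < 0, so the root lies in [-3.75, -3.5]

--+-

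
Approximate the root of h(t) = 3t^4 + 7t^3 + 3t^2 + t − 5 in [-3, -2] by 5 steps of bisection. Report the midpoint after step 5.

-2.09375

m = -2.5, h(m) = 19.0625 (+); new bracket [-2.5, -2]
m = -2.25, h(m) = 5.089844 (+); new bracket [-2.25, -2]
m = -2.125, h(m) = 0.424561 (+); new bracket [-2.125, -2]
m = -2.0625, h(m) = -1.4294 (−); new bracket [-2.125, -2.0625]
m = -2.09375, h(m) = -0.5395 (−); new bracket [-2.125, -2.09375]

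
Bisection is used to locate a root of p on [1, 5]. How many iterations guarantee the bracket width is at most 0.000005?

Width after n steps is 4/2^n. Need 2^n ≥ 4/0.000005 = 800000.
2^19 = 524288 < 800000 ≤ 2^20 = 1048576, so n = 20.

20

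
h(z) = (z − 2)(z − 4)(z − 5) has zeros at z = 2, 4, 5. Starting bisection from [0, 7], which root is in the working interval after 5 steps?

h(3.5) = 1.125 > 0, so the root lies in [0, 3.5]
h(1.75) = -1.828125 < 0, so the root lies in [1.75, 3.5]
h(2.625) = 2.041016 > 0, so the root lies in [1.75, 2.625]
h(2.1875) = 0.9558 > 0, so the root lies in [1.75, 2.1875]
h(1.96875) = -0.1924 < 0, so the root lies in [1.96875, 2.1875]

2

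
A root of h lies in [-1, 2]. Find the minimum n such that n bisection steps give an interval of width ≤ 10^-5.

19

Width after n steps is 3/2^n. Need 2^n ≥ 3/10^-5 = 300000.
2^18 = 262144 < 300000 ≤ 2^19 = 524288, so n = 19.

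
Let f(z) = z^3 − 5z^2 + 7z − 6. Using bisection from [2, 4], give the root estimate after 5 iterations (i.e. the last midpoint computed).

midpoint 3: f = -3 < 0 → [3, 4]
midpoint 3.5: f = 0.125 > 0 → [3, 3.5]
midpoint 3.25: f = -1.734375 < 0 → [3.25, 3.5]
midpoint 3.375: f = -0.8848 < 0 → [3.375, 3.5]
midpoint 3.4375: f = -0.4006 < 0 → [3.4375, 3.5]

3.4375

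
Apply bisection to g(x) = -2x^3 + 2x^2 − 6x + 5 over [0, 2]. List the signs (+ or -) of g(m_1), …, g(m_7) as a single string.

m = 1, g(m) = -1 (−); new bracket [0, 1]
m = 0.5, g(m) = 2.25 (+); new bracket [0.5, 1]
m = 0.75, g(m) = 0.78125 (+); new bracket [0.75, 1]
m = 0.875, g(m) = -0.0586 (−); new bracket [0.75, 0.875]
m = 0.8125, g(m) = 0.3726 (+); new bracket [0.8125, 0.875]
m = 0.84375, g(m) = 0.16 (+); new bracket [0.84375, 0.875]
m = 0.859375, g(m) = 0.0515 (+); new bracket [0.859375, 0.875]

-++-+++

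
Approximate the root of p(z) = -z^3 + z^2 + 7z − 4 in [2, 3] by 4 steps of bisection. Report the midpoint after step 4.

midpoint 2.5: p = 4.125 > 0 → [2.5, 3]
midpoint 2.75: p = 2.015625 > 0 → [2.75, 3]
midpoint 2.875: p = 0.626953 > 0 → [2.875, 3]
midpoint 2.9375: p = -0.156 < 0 → [2.875, 2.9375]

2.9375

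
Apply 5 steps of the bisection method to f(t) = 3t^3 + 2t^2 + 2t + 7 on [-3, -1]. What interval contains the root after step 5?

[-1.4375, -1.375]

t = -2 gives f = -13, negative; keep [-2, -1]
t = -1.5 gives f = -1.625, negative; keep [-1.5, -1]
t = -1.25 gives f = 1.765625, positive; keep [-1.5, -1.25]
t = -1.375 gives f = 0.2324, positive; keep [-1.5, -1.375]
t = -1.4375 gives f = -0.6536, negative; keep [-1.4375, -1.375]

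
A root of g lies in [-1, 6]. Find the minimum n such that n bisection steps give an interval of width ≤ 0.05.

8

Width after n steps is 7/2^n. Need 2^n ≥ 7/0.05 = 140.
2^7 = 128 < 140 ≤ 2^8 = 256, so n = 8.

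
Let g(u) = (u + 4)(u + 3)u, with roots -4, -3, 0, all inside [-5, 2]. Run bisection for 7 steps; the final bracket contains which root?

0

u = -1.5 gives g = -5.625, negative; keep [-1.5, 2]
u = 0.25 gives g = 3.453125, positive; keep [-1.5, 0.25]
u = -0.625 gives g = -5.009766, negative; keep [-0.625, 0.25]
u = -0.1875 gives g = -2.0105, negative; keep [-0.1875, 0.25]
u = 0.03125 gives g = 0.3819, positive; keep [-0.1875, 0.03125]
u = -0.078125 gives g = -0.8953, negative; keep [-0.078125, 0.03125]
u = -0.0234375 gives g = -0.2774, negative; keep [-0.0234375, 0.03125]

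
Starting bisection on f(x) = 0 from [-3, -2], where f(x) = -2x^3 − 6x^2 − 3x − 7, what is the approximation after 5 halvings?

midpoint -2.5: f = -5.75 < 0 → [-3, -2.5]
midpoint -2.75: f = -2.53125 < 0 → [-3, -2.75]
midpoint -2.875: f = -0.441406 < 0 → [-3, -2.875]
midpoint -2.9375: f = 0.7339 > 0 → [-2.9375, -2.875]
midpoint -2.90625: f = 0.1351 > 0 → [-2.90625, -2.875]

-2.90625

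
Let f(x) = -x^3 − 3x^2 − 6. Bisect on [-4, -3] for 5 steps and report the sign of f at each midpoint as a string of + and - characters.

midpoint -3.5: f = 0.125 > 0 → [-3.5, -3]
midpoint -3.25: f = -3.359375 < 0 → [-3.5, -3.25]
midpoint -3.375: f = -1.728516 < 0 → [-3.5, -3.375]
midpoint -3.4375: f = -0.8303 < 0 → [-3.5, -3.4375]
midpoint -3.46875: f = -0.3599 < 0 → [-3.5, -3.46875]

+----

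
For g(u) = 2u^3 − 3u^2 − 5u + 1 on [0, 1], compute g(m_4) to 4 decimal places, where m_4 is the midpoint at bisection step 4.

u = 0.5 gives g = -2, negative; keep [0, 0.5]
u = 0.25 gives g = -0.40625, negative; keep [0, 0.25]
u = 0.125 gives g = 0.332031, positive; keep [0.125, 0.25]
u = 0.1875 gives g = -0.0298, negative; keep [0.125, 0.1875]

-0.0298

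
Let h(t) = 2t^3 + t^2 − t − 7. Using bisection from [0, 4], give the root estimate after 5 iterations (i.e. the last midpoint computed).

m = 2, h(m) = 11 (+); new bracket [0, 2]
m = 1, h(m) = -5 (−); new bracket [1, 2]
m = 1.5, h(m) = 0.5 (+); new bracket [1, 1.5]
m = 1.25, h(m) = -2.7812 (−); new bracket [1.25, 1.5]
m = 1.375, h(m) = -1.2852 (−); new bracket [1.375, 1.5]

1.375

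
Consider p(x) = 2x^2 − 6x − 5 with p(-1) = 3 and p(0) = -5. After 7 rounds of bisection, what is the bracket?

[-0.6796875, -0.671875]

midpoint -0.5: p = -1.5 < 0 → [-1, -0.5]
midpoint -0.75: p = 0.625 > 0 → [-0.75, -0.5]
midpoint -0.625: p = -0.46875 < 0 → [-0.75, -0.625]
midpoint -0.6875: p = 0.0703 > 0 → [-0.6875, -0.625]
midpoint -0.65625: p = -0.2012 < 0 → [-0.6875, -0.65625]
midpoint -0.671875: p = -0.0659 < 0 → [-0.6875, -0.671875]
midpoint -0.6796875: p = 0.0021 > 0 → [-0.6796875, -0.671875]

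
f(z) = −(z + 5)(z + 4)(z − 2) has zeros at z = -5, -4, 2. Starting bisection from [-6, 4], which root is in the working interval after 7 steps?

2

z = -1 gives f = 36, positive; keep [-1, 4]
z = 1.5 gives f = 17.875, positive; keep [1.5, 4]
z = 2.75 gives f = -39.234375, negative; keep [1.5, 2.75]
z = 2.125 gives f = -5.4551, negative; keep [1.5, 2.125]
z = 1.8125 gives f = 7.4246, positive; keep [1.8125, 2.125]
z = 1.96875 gives f = 1.2998, positive; keep [1.96875, 2.125]
z = 2.046875 gives f = -1.9974, negative; keep [1.96875, 2.046875]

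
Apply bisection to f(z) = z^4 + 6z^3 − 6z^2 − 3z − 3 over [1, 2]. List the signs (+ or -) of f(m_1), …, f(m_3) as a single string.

+-+

m = 1.5, f(m) = 4.3125 (+); new bracket [1, 1.5]
m = 1.25, f(m) = -1.964844 (−); new bracket [1.25, 1.5]
m = 1.375, f(m) = 0.703369 (+); new bracket [1.25, 1.375]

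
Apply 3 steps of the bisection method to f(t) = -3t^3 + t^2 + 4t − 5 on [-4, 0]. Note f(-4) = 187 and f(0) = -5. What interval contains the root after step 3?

midpoint -2: f = 15 > 0 → [-2, 0]
midpoint -1: f = -5 < 0 → [-2, -1]
midpoint -1.5: f = 1.375 > 0 → [-1.5, -1]

[-1.5, -1]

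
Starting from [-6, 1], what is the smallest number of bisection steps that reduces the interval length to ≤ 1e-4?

Width after n steps is 7/2^n. Need 2^n ≥ 7/1e-4 = 70000.
2^16 = 65536 < 70000 ≤ 2^17 = 131072, so n = 17.

17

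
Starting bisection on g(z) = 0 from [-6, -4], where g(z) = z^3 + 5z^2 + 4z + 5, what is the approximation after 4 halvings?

g(-5) = -15 < 0, so the root lies in [-5, -4]
g(-4.5) = -2.875 < 0, so the root lies in [-4.5, -4]
g(-4.25) = 1.546875 > 0, so the root lies in [-4.5, -4.25]
g(-4.375) = -0.5371 < 0, so the root lies in [-4.375, -4.25]

-4.375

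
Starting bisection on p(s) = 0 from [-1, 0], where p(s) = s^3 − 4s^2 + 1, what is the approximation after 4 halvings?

-0.4375

p(-0.5) = -0.125 < 0, so the root lies in [-0.5, 0]
p(-0.25) = 0.734375 > 0, so the root lies in [-0.5, -0.25]
p(-0.375) = 0.384766 > 0, so the root lies in [-0.5, -0.375]
p(-0.4375) = 0.1506 > 0, so the root lies in [-0.5, -0.4375]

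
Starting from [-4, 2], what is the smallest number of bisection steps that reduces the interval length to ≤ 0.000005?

21

Width after n steps is 6/2^n. Need 2^n ≥ 6/0.000005 = 1200000.
2^20 = 1048576 < 1200000 ≤ 2^21 = 2097152, so n = 21.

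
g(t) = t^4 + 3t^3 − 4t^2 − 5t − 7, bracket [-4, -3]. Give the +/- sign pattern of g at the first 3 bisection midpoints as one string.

--+

m = -3.5, g(m) = -17.0625 (−); new bracket [-4, -3.5]
m = -3.75, g(m) = -4.949219 (−); new bracket [-4, -3.75]
m = -3.875, g(m) = 3.224854 (+); new bracket [-3.875, -3.75]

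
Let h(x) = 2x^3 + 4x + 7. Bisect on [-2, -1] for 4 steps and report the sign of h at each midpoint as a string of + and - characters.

midpoint -1.5: h = -5.75 < 0 → [-1.5, -1]
midpoint -1.25: h = -1.90625 < 0 → [-1.25, -1]
midpoint -1.125: h = -0.347656 < 0 → [-1.125, -1]
midpoint -1.0625: h = 0.3511 > 0 → [-1.125, -1.0625]

---+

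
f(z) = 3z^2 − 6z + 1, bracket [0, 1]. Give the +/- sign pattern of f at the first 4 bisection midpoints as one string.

--+-

f(0.5) = -1.25 < 0, so the root lies in [0, 0.5]
f(0.25) = -0.3125 < 0, so the root lies in [0, 0.25]
f(0.125) = 0.296875 > 0, so the root lies in [0.125, 0.25]
f(0.1875) = -0.0195 < 0, so the root lies in [0.125, 0.1875]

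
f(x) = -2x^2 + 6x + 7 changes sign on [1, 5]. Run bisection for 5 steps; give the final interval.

f(3) = 7 > 0, so the root lies in [3, 5]
f(4) = -1 < 0, so the root lies in [3, 4]
f(3.5) = 3.5 > 0, so the root lies in [3.5, 4]
f(3.75) = 1.375 > 0, so the root lies in [3.75, 4]
f(3.875) = 0.2188 > 0, so the root lies in [3.875, 4]

[3.875, 4]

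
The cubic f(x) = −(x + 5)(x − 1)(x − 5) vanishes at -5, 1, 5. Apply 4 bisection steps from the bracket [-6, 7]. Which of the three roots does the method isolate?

m = 0.5, f(m) = -12.375 (−); new bracket [-6, 0.5]
m = -2.75, f(m) = -65.390625 (−); new bracket [-6, -2.75]
m = -4.375, f(m) = -31.494141 (−); new bracket [-6, -4.375]
m = -5.1875, f(m) = 11.8191 (+); new bracket [-5.1875, -4.375]

-5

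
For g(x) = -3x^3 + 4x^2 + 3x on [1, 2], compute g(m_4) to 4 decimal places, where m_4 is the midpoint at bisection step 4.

0.7151

g(1.5) = 3.375 > 0, so the root lies in [1.5, 2]
g(1.75) = 1.421875 > 0, so the root lies in [1.75, 2]
g(1.875) = -0.087891 < 0, so the root lies in [1.75, 1.875]
g(1.8125) = 0.7151 > 0, so the root lies in [1.8125, 1.875]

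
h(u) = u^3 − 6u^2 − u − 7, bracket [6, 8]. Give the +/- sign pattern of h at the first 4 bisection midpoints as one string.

++-+

h(7) = 35 > 0, so the root lies in [6, 7]
h(6.5) = 7.625 > 0, so the root lies in [6, 6.5]
h(6.25) = -3.484375 < 0, so the root lies in [6.25, 6.5]
h(6.375) = 1.8652 > 0, so the root lies in [6.25, 6.375]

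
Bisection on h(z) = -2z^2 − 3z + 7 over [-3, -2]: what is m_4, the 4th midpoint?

midpoint -2.5: h = 2 > 0 → [-3, -2.5]
midpoint -2.75: h = 0.125 > 0 → [-3, -2.75]
midpoint -2.875: h = -0.90625 < 0 → [-2.875, -2.75]
midpoint -2.8125: h = -0.3828 < 0 → [-2.8125, -2.75]

-2.8125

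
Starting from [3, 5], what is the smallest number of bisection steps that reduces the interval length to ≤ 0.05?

Width after n steps is 2/2^n. Need 2^n ≥ 2/0.05 = 40.
2^5 = 32 < 40 ≤ 2^6 = 64, so n = 6.

6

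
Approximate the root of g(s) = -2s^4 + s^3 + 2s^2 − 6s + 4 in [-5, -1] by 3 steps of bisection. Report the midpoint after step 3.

midpoint -3: g = -149 < 0 → [-3, -1]
midpoint -2: g = -16 < 0 → [-2, -1]
midpoint -1.5: g = 4 > 0 → [-2, -1.5]

-1.5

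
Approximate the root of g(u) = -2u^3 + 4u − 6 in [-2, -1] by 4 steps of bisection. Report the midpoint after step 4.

g(-1.5) = -5.25 < 0, so the root lies in [-2, -1.5]
g(-1.75) = -2.28125 < 0, so the root lies in [-2, -1.75]
g(-1.875) = -0.316406 < 0, so the root lies in [-2, -1.875]
g(-1.9375) = 0.7964 > 0, so the root lies in [-1.9375, -1.875]

-1.9375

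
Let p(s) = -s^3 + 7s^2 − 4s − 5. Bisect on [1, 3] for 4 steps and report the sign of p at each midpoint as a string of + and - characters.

m = 2, p(m) = 7 (+); new bracket [1, 2]
m = 1.5, p(m) = 1.375 (+); new bracket [1, 1.5]
m = 1.25, p(m) = -1.015625 (−); new bracket [1.25, 1.5]
m = 1.375, p(m) = 0.1348 (+); new bracket [1.25, 1.375]

++-+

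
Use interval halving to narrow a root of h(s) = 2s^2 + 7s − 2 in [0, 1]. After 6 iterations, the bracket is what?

[0.25, 0.265625]

m = 0.5, h(m) = 2 (+); new bracket [0, 0.5]
m = 0.25, h(m) = -0.125 (−); new bracket [0.25, 0.5]
m = 0.375, h(m) = 0.90625 (+); new bracket [0.25, 0.375]
m = 0.3125, h(m) = 0.3828 (+); new bracket [0.25, 0.3125]
m = 0.28125, h(m) = 0.127 (+); new bracket [0.25, 0.28125]
m = 0.265625, h(m) = 0.0005 (+); new bracket [0.25, 0.265625]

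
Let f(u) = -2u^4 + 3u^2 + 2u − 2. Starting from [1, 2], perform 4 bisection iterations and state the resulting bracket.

m = 1.5, f(m) = -2.375 (−); new bracket [1, 1.5]
m = 1.25, f(m) = 0.304688 (+); new bracket [1.25, 1.5]
m = 1.375, f(m) = -0.727051 (−); new bracket [1.25, 1.375]
m = 1.3125, f(m) = -0.1421 (−); new bracket [1.25, 1.3125]

[1.25, 1.3125]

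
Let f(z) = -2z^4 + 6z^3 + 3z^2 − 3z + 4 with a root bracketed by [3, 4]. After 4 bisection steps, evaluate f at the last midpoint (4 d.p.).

4.2636

midpoint 3.5: f = -12.625 < 0 → [3, 3.5]
midpoint 3.25: f = 8.773438 > 0 → [3.25, 3.5]
midpoint 3.375: f = -0.785645 < 0 → [3.25, 3.375]
midpoint 3.3125: f = 4.2636 > 0 → [3.3125, 3.375]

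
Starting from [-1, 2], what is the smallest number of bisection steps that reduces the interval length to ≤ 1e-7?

25

Width after n steps is 3/2^n. Need 2^n ≥ 3/1e-7 = 30000000.
2^24 = 16777216 < 30000000 ≤ 2^25 = 33554432, so n = 25.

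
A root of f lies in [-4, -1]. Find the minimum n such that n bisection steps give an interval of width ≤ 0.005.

10

Width after n steps is 3/2^n. Need 2^n ≥ 3/0.005 = 600.
2^9 = 512 < 600 ≤ 2^10 = 1024, so n = 10.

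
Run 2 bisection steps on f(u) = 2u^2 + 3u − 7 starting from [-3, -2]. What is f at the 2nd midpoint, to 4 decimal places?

u = -2.5 gives f = -2, negative; keep [-3, -2.5]
u = -2.75 gives f = -0.125, negative; keep [-3, -2.75]

-0.1250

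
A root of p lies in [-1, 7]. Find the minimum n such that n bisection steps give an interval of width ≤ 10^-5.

20

Width after n steps is 8/2^n. Need 2^n ≥ 8/10^-5 = 800000.
2^19 = 524288 < 800000 ≤ 2^20 = 1048576, so n = 20.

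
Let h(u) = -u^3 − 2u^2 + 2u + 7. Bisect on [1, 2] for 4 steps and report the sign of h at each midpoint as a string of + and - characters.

+-+-

u = 1.5 gives h = 2.125, positive; keep [1.5, 2]
u = 1.75 gives h = -0.984375, negative; keep [1.5, 1.75]
u = 1.625 gives h = 0.677734, positive; keep [1.625, 1.75]
u = 1.6875 gives h = -0.1257, negative; keep [1.625, 1.6875]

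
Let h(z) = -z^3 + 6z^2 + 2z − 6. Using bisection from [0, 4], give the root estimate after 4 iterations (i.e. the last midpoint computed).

m = 2, h(m) = 14 (+); new bracket [0, 2]
m = 1, h(m) = 1 (+); new bracket [0, 1]
m = 0.5, h(m) = -3.625 (−); new bracket [0.5, 1]
m = 0.75, h(m) = -1.5469 (−); new bracket [0.75, 1]

0.75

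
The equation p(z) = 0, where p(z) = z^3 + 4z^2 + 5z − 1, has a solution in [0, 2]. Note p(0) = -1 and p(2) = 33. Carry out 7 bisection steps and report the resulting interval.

midpoint 1: p = 9 > 0 → [0, 1]
midpoint 0.5: p = 2.625 > 0 → [0, 0.5]
midpoint 0.25: p = 0.515625 > 0 → [0, 0.25]
midpoint 0.125: p = -0.3105 < 0 → [0.125, 0.25]
midpoint 0.1875: p = 0.0847 > 0 → [0.125, 0.1875]
midpoint 0.15625: p = -0.1173 < 0 → [0.15625, 0.1875]
midpoint 0.171875: p = -0.0174 < 0 → [0.171875, 0.1875]

[0.171875, 0.1875]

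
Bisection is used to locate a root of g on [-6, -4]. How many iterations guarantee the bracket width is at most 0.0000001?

Width after n steps is 2/2^n. Need 2^n ≥ 2/0.0000001 = 20000000.
2^24 = 16777216 < 20000000 ≤ 2^25 = 33554432, so n = 25.

25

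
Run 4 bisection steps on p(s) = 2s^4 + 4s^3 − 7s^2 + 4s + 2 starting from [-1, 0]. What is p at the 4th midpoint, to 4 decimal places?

-0.0366

m = -0.5, p(m) = -2.125 (−); new bracket [-0.5, 0]
m = -0.25, p(m) = 0.507812 (+); new bracket [-0.5, -0.25]
m = -0.375, p(m) = -0.655762 (−); new bracket [-0.375, -0.25]
m = -0.3125, p(m) = -0.0366 (−); new bracket [-0.3125, -0.25]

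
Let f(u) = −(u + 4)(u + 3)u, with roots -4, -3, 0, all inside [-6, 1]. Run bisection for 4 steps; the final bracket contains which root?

0

midpoint -2.5: f = 1.875 > 0 → [-2.5, 1]
midpoint -0.75: f = 5.484375 > 0 → [-0.75, 1]
midpoint 0.125: f = -1.611328 < 0 → [-0.75, 0.125]
midpoint -0.3125: f = 3.0969 > 0 → [-0.3125, 0.125]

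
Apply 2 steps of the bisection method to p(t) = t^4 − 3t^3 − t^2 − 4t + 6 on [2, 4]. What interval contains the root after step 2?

m = 3, p(m) = -15 (−); new bracket [3, 4]
m = 3.5, p(m) = 1.1875 (+); new bracket [3, 3.5]

[3, 3.5]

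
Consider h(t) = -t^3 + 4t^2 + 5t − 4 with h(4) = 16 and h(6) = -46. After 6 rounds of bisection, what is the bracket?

t = 5 gives h = -4, negative; keep [4, 5]
t = 4.5 gives h = 8.375, positive; keep [4.5, 5]
t = 4.75 gives h = 2.828125, positive; keep [4.75, 5]
t = 4.875 gives h = -0.4199, negative; keep [4.75, 4.875]
t = 4.8125 gives h = 1.2449, positive; keep [4.8125, 4.875]
t = 4.84375 gives h = 0.4228, positive; keep [4.84375, 4.875]

[4.84375, 4.875]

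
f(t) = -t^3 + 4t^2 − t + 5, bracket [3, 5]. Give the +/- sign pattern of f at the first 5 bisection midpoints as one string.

midpoint 4: f = 1 > 0 → [4, 5]
midpoint 4.5: f = -9.625 < 0 → [4, 4.5]
midpoint 4.25: f = -3.765625 < 0 → [4, 4.25]
midpoint 4.125: f = -1.252 < 0 → [4, 4.125]
midpoint 4.0625: f = -0.094 < 0 → [4, 4.0625]

+----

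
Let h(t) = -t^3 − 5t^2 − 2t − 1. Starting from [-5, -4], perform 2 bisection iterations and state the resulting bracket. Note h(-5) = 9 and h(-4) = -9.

[-4.75, -4.5]

midpoint -4.5: h = -2.125 < 0 → [-5, -4.5]
midpoint -4.75: h = 2.859375 > 0 → [-4.75, -4.5]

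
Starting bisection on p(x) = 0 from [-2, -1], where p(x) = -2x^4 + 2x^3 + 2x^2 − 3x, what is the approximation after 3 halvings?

-1.125

m = -1.5, p(m) = -7.875 (−); new bracket [-1.5, -1]
m = -1.25, p(m) = -1.914062 (−); new bracket [-1.25, -1]
m = -1.125, p(m) = -0.14502 (−); new bracket [-1.125, -1]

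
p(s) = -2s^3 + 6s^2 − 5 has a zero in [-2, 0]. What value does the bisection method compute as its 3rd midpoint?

s = -1 gives p = 3, positive; keep [-1, 0]
s = -0.5 gives p = -3.25, negative; keep [-1, -0.5]
s = -0.75 gives p = -0.78125, negative; keep [-1, -0.75]

-0.75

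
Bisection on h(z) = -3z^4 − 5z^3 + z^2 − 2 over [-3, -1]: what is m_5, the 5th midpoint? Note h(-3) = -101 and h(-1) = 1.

-1.6875

midpoint -2: h = -6 < 0 → [-2, -1]
midpoint -1.5: h = 1.9375 > 0 → [-2, -1.5]
midpoint -1.75: h = -0.277344 < 0 → [-1.75, -1.5]
midpoint -1.625: h = 1.177 > 0 → [-1.75, -1.625]
midpoint -1.6875: h = 0.5473 > 0 → [-1.75, -1.6875]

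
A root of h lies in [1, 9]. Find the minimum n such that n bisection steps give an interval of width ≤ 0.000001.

Width after n steps is 8/2^n. Need 2^n ≥ 8/0.000001 = 8000000.
2^22 = 4194304 < 8000000 ≤ 2^23 = 8388608, so n = 23.

23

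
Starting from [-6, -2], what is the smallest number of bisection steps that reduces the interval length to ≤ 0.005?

Width after n steps is 4/2^n. Need 2^n ≥ 4/0.005 = 800.
2^9 = 512 < 800 ≤ 2^10 = 1024, so n = 10.

10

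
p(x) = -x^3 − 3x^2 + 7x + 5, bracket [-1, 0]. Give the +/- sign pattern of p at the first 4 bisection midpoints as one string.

+--+

p(-0.5) = 0.875 > 0, so the root lies in [-1, -0.5]
p(-0.75) = -1.515625 < 0, so the root lies in [-0.75, -0.5]
p(-0.625) = -0.302734 < 0, so the root lies in [-0.625, -0.5]
p(-0.5625) = 0.2913 > 0, so the root lies in [-0.625, -0.5625]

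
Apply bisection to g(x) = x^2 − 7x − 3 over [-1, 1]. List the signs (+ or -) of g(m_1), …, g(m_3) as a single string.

midpoint 0: g = -3 < 0 → [-1, 0]
midpoint -0.5: g = 0.75 > 0 → [-0.5, 0]
midpoint -0.25: g = -1.1875 < 0 → [-0.5, -0.25]

-+-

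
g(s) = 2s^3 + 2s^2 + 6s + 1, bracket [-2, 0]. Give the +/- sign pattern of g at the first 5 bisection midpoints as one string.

m = -1, g(m) = -5 (−); new bracket [-1, 0]
m = -0.5, g(m) = -1.75 (−); new bracket [-0.5, 0]
m = -0.25, g(m) = -0.40625 (−); new bracket [-0.25, 0]
m = -0.125, g(m) = 0.2773 (+); new bracket [-0.25, -0.125]
m = -0.1875, g(m) = -0.0679 (−); new bracket [-0.1875, -0.125]

---+-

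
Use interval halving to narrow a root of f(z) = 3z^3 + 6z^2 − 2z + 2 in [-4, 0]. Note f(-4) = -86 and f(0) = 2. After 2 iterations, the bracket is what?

[-3, -2]

z = -2 gives f = 6, positive; keep [-4, -2]
z = -3 gives f = -19, negative; keep [-3, -2]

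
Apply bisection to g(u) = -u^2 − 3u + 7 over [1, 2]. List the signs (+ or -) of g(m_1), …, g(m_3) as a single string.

u = 1.5 gives g = 0.25, positive; keep [1.5, 2]
u = 1.75 gives g = -1.3125, negative; keep [1.5, 1.75]
u = 1.625 gives g = -0.515625, negative; keep [1.5, 1.625]

+--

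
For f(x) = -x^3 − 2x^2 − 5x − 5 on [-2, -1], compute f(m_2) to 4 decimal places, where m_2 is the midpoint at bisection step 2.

0.0781

x = -1.5 gives f = 1.375, positive; keep [-1.5, -1]
x = -1.25 gives f = 0.078125, positive; keep [-1.25, -1]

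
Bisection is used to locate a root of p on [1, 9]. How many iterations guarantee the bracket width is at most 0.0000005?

Width after n steps is 8/2^n. Need 2^n ≥ 8/0.0000005 = 16000000.
2^23 = 8388608 < 16000000 ≤ 2^24 = 16777216, so n = 24.

24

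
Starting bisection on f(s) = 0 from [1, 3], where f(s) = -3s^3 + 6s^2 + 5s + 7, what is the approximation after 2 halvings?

m = 2, f(m) = 17 (+); new bracket [2, 3]
m = 2.5, f(m) = 10.125 (+); new bracket [2.5, 3]

2.5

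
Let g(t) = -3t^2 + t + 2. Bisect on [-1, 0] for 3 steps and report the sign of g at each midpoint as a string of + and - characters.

midpoint -0.5: g = 0.75 > 0 → [-1, -0.5]
midpoint -0.75: g = -0.4375 < 0 → [-0.75, -0.5]
midpoint -0.625: g = 0.203125 > 0 → [-0.75, -0.625]

+-+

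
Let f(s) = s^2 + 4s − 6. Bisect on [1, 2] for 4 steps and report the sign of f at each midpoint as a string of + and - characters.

midpoint 1.5: f = 2.25 > 0 → [1, 1.5]
midpoint 1.25: f = 0.5625 > 0 → [1, 1.25]
midpoint 1.125: f = -0.234375 < 0 → [1.125, 1.25]
midpoint 1.1875: f = 0.1602 > 0 → [1.125, 1.1875]

++-+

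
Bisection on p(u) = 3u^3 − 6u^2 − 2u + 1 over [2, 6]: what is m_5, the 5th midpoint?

midpoint 4: p = 89 > 0 → [2, 4]
midpoint 3: p = 22 > 0 → [2, 3]
midpoint 2.5: p = 5.375 > 0 → [2, 2.5]
midpoint 2.25: p = 0.2969 > 0 → [2, 2.25]
midpoint 2.125: p = -1.5566 < 0 → [2.125, 2.25]

2.125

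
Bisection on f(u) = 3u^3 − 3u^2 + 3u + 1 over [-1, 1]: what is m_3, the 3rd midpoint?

-0.25

m = 0, f(m) = 1 (+); new bracket [-1, 0]
m = -0.5, f(m) = -1.625 (−); new bracket [-0.5, 0]
m = -0.25, f(m) = 0.015625 (+); new bracket [-0.5, -0.25]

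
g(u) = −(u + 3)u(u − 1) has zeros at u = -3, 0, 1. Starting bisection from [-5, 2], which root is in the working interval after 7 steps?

m = -1.5, g(m) = -5.625 (−); new bracket [-5, -1.5]
m = -3.25, g(m) = 3.453125 (+); new bracket [-3.25, -1.5]
m = -2.375, g(m) = -5.009766 (−); new bracket [-3.25, -2.375]
m = -2.8125, g(m) = -2.0105 (−); new bracket [-3.25, -2.8125]
m = -3.03125, g(m) = 0.3819 (+); new bracket [-3.03125, -2.8125]
m = -2.921875, g(m) = -0.8953 (−); new bracket [-3.03125, -2.921875]
m = -2.9765625, g(m) = -0.2774 (−); new bracket [-3.03125, -2.9765625]

-3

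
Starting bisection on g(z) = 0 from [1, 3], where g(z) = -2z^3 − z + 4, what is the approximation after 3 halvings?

z = 2 gives g = -14, negative; keep [1, 2]
z = 1.5 gives g = -4.25, negative; keep [1, 1.5]
z = 1.25 gives g = -1.15625, negative; keep [1, 1.25]

1.25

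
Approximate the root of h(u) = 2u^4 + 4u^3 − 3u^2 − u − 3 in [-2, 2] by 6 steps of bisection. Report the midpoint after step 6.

h(0) = -3 < 0, so the root lies in [0, 2]
h(1) = -1 < 0, so the root lies in [1, 2]
h(1.5) = 12.375 > 0, so the root lies in [1, 1.5]
h(1.25) = 3.7578 > 0, so the root lies in [1, 1.25]
h(1.125) = 0.9771 > 0, so the root lies in [1, 1.125]
h(1.0625) = -0.1025 < 0, so the root lies in [1.0625, 1.125]

1.0625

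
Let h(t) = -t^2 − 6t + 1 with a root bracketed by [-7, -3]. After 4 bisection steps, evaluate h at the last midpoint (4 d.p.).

h(-5) = 6 > 0, so the root lies in [-7, -5]
h(-6) = 1 > 0, so the root lies in [-7, -6]
h(-6.5) = -2.25 < 0, so the root lies in [-6.5, -6]
h(-6.25) = -0.5625 < 0, so the root lies in [-6.25, -6]

-0.5625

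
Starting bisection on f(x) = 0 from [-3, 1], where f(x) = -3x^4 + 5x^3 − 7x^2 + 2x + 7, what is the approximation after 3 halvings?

-0.5

midpoint -1: f = -10 < 0 → [-1, 1]
midpoint 0: f = 7 > 0 → [-1, 0]
midpoint -0.5: f = 3.4375 > 0 → [-1, -0.5]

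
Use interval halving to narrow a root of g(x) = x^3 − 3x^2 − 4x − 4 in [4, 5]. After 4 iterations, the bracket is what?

midpoint 4.5: g = 8.375 > 0 → [4, 4.5]
midpoint 4.25: g = 1.578125 > 0 → [4, 4.25]
midpoint 4.125: g = -1.357422 < 0 → [4.125, 4.25]
midpoint 4.1875: g = 0.073 > 0 → [4.125, 4.1875]

[4.125, 4.1875]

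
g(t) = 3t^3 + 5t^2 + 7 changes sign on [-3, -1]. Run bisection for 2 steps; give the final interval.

t = -2 gives g = 3, positive; keep [-3, -2]
t = -2.5 gives g = -8.625, negative; keep [-2.5, -2]

[-2.5, -2]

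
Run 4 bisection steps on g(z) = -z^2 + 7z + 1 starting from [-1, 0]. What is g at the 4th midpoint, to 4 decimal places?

-0.3477

z = -0.5 gives g = -2.75, negative; keep [-0.5, 0]
z = -0.25 gives g = -0.8125, negative; keep [-0.25, 0]
z = -0.125 gives g = 0.109375, positive; keep [-0.25, -0.125]
z = -0.1875 gives g = -0.3477, negative; keep [-0.1875, -0.125]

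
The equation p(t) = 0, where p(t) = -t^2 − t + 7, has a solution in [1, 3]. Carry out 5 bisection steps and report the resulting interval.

[2.1875, 2.25]

midpoint 2: p = 1 > 0 → [2, 3]
midpoint 2.5: p = -1.75 < 0 → [2, 2.5]
midpoint 2.25: p = -0.3125 < 0 → [2, 2.25]
midpoint 2.125: p = 0.3594 > 0 → [2.125, 2.25]
midpoint 2.1875: p = 0.0273 > 0 → [2.1875, 2.25]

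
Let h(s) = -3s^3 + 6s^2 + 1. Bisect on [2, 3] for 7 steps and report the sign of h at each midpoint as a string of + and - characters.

h(2.5) = -8.375 < 0, so the root lies in [2, 2.5]
h(2.25) = -2.796875 < 0, so the root lies in [2, 2.25]
h(2.125) = -0.693359 < 0, so the root lies in [2, 2.125]
h(2.0625) = 0.2024 > 0, so the root lies in [2.0625, 2.125]
h(2.09375) = -0.2329 < 0, so the root lies in [2.0625, 2.09375]
h(2.078125) = -0.0122 < 0, so the root lies in [2.0625, 2.078125]
h(2.0703125) = 0.0959 > 0, so the root lies in [2.0703125, 2.078125]

---+--+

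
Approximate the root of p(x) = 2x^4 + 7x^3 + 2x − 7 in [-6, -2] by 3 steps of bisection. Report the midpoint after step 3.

p(-4) = 49 > 0, so the root lies in [-4, -2]
p(-3) = -40 < 0, so the root lies in [-4, -3]
p(-3.5) = -14 < 0, so the root lies in [-4, -3.5]

-3.5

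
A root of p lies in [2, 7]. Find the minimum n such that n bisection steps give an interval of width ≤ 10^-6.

23

Width after n steps is 5/2^n. Need 2^n ≥ 5/10^-6 = 5000000.
2^22 = 4194304 < 5000000 ≤ 2^23 = 8388608, so n = 23.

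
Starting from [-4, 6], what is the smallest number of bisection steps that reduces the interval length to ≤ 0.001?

Width after n steps is 10/2^n. Need 2^n ≥ 10/0.001 = 10000.
2^13 = 8192 < 10000 ≤ 2^14 = 16384, so n = 14.

14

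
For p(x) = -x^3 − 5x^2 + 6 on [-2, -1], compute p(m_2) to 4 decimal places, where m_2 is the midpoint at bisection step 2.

x = -1.5 gives p = -1.875, negative; keep [-1.5, -1]
x = -1.25 gives p = 0.140625, positive; keep [-1.5, -1.25]

0.1406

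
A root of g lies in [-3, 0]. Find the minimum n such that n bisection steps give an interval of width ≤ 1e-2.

Width after n steps is 3/2^n. Need 2^n ≥ 3/1e-2 = 300.
2^8 = 256 < 300 ≤ 2^9 = 512, so n = 9.

9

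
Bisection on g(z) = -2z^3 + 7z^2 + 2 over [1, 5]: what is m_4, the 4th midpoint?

3.75

z = 3 gives g = 11, positive; keep [3, 5]
z = 4 gives g = -14, negative; keep [3, 4]
z = 3.5 gives g = 2, positive; keep [3.5, 4]
z = 3.75 gives g = -5.0312, negative; keep [3.5, 3.75]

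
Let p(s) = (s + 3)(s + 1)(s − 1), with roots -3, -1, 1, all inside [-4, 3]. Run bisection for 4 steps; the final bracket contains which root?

1

p(-0.5) = -1.875 < 0, so the root lies in [-0.5, 3]
p(1.25) = 2.390625 > 0, so the root lies in [-0.5, 1.25]
p(0.375) = -2.900391 < 0, so the root lies in [0.375, 1.25]
p(0.8125) = -1.2957 < 0, so the root lies in [0.8125, 1.25]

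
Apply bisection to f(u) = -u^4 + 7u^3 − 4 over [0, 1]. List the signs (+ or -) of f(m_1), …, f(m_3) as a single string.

--+

f(0.5) = -3.1875 < 0, so the root lies in [0.5, 1]
f(0.75) = -1.363281 < 0, so the root lies in [0.75, 1]
f(0.875) = 0.103271 > 0, so the root lies in [0.75, 0.875]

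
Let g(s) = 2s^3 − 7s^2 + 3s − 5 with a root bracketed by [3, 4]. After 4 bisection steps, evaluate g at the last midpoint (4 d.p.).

midpoint 3.5: g = 5.5 > 0 → [3, 3.5]
midpoint 3.25: g = -0.53125 < 0 → [3.25, 3.5]
midpoint 3.375: g = 2.277344 > 0 → [3.25, 3.375]
midpoint 3.3125: g = 0.8228 > 0 → [3.25, 3.3125]

0.8228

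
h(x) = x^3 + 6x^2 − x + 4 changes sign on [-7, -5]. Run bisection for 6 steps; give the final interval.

[-6.28125, -6.25]

m = -6, h(m) = 10 (+); new bracket [-7, -6]
m = -6.5, h(m) = -10.625 (−); new bracket [-6.5, -6]
m = -6.25, h(m) = 0.484375 (+); new bracket [-6.5, -6.25]
m = -6.375, h(m) = -4.8652 (−); new bracket [-6.375, -6.25]
m = -6.3125, h(m) = -2.1399 (−); new bracket [-6.3125, -6.25]
m = -6.28125, h(m) = -0.8152 (−); new bracket [-6.28125, -6.25]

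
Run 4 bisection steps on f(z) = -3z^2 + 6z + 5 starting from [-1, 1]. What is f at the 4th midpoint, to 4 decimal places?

0.0781

f(0) = 5 > 0, so the root lies in [-1, 0]
f(-0.5) = 1.25 > 0, so the root lies in [-1, -0.5]
f(-0.75) = -1.1875 < 0, so the root lies in [-0.75, -0.5]
f(-0.625) = 0.0781 > 0, so the root lies in [-0.75, -0.625]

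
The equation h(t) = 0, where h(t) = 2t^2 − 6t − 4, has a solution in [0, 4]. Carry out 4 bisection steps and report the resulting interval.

midpoint 2: h = -8 < 0 → [2, 4]
midpoint 3: h = -4 < 0 → [3, 4]
midpoint 3.5: h = -0.5 < 0 → [3.5, 4]
midpoint 3.75: h = 1.625 > 0 → [3.5, 3.75]

[3.5, 3.75]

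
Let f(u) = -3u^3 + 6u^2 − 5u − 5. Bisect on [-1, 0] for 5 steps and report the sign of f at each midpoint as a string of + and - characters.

f(-0.5) = -0.625 < 0, so the root lies in [-1, -0.5]
f(-0.75) = 3.390625 > 0, so the root lies in [-0.75, -0.5]
f(-0.625) = 1.201172 > 0, so the root lies in [-0.625, -0.5]
f(-0.5625) = 0.2449 > 0, so the root lies in [-0.5625, -0.5]
f(-0.53125) = -0.2006 < 0, so the root lies in [-0.5625, -0.53125]

-+++-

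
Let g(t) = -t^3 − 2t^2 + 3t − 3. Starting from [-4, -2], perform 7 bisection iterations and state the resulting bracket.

m = -3, g(m) = -3 (−); new bracket [-4, -3]
m = -3.5, g(m) = 4.875 (+); new bracket [-3.5, -3]
m = -3.25, g(m) = 0.453125 (+); new bracket [-3.25, -3]
m = -3.125, g(m) = -1.3887 (−); new bracket [-3.25, -3.125]
m = -3.1875, g(m) = -0.4973 (−); new bracket [-3.25, -3.1875]
m = -3.21875, g(m) = -0.0296 (−); new bracket [-3.25, -3.21875]
m = -3.234375, g(m) = 0.2099 (+); new bracket [-3.234375, -3.21875]

[-3.234375, -3.21875]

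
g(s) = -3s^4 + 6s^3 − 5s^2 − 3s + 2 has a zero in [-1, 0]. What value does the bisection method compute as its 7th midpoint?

s = -0.5 gives g = 1.3125, positive; keep [-1, -0.5]
s = -0.75 gives g = -2.042969, negative; keep [-0.75, -0.5]
s = -0.625 gives g = -0.000732, negative; keep [-0.625, -0.5]
s = -0.5625 gives g = 0.7373, positive; keep [-0.625, -0.5625]
s = -0.59375 gives g = 0.3898, positive; keep [-0.625, -0.59375]
s = -0.609375 gives g = 0.2001, positive; keep [-0.625, -0.609375]
s = -0.6171875 gives g = 0.1011, positive; keep [-0.625, -0.6171875]

-0.6171875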